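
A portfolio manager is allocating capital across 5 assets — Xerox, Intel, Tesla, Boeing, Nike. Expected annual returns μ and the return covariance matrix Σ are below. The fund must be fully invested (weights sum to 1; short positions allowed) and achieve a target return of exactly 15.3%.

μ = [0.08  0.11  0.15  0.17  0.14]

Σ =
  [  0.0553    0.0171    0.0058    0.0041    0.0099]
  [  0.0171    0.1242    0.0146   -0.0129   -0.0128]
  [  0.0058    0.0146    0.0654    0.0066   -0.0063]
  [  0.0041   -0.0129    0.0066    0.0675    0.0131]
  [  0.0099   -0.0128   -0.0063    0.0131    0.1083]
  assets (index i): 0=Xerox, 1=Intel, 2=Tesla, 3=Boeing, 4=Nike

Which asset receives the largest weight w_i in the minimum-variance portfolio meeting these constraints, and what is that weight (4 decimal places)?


Boeing (0.3935)

u=Σ⁻¹μ = [0.5760  0.9362  1.9218  2.2434  1.1911]
v=Σ⁻¹𝟙 = [12.2227  7.0963  12.1272  12.6653  8.1285]
a=μᵀu=0.985473  b=𝟙ᵀu=6.868579  c=𝟙ᵀv=52.239999  D=ac−b²=4.303723
λ₁=(c·0.153−b)/D = (52.239999·0.153−6.868579)/4.303723 = 0.261202
λ₂=(a−b·0.153)/D = (0.985473−6.868579·0.153)/4.303723 = -0.015201
w* = 0.261202·u + -0.015201·v:
  w_0 = 0.261202·0.5760 + -0.015201·12.2227 = -0.0353  (Xerox)
  w_1 = 0.261202·0.9362 + -0.015201·7.0963 = 0.1367  (Intel)
  w_2 = 0.261202·1.9218 + -0.015201·12.1272 = 0.3176  (Tesla)
  w_3 = 0.261202·2.2434 + -0.015201·12.6653 = 0.3935  (Boeing)
  w_4 = 0.261202·1.1911 + -0.015201·8.1285 = 0.1876  (Nike)
Σw_i=1.0000  μᵀw=0.1530
σ²=wᵀΣw=λ₁·μ_p+λ₂ = 0.261202·0.153 + -0.015201 = 0.024763 ≈ 0.0248


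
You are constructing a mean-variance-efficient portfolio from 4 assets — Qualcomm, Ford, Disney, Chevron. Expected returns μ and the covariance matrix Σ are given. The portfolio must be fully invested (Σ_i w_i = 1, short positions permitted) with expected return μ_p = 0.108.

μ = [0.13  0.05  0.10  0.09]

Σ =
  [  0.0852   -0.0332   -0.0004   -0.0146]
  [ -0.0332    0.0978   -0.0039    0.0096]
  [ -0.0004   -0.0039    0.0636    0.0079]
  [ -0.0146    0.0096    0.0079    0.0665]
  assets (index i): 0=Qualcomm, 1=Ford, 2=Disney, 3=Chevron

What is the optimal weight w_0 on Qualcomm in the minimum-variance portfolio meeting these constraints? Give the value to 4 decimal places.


u=Σ⁻¹μ = [2.2527  1.1873  1.4728  1.5016]
v=Σ⁻¹𝟙 = [20.8403  16.3762  14.9364  15.4746]
a=μᵀu=0.634640  b=𝟙ᵀu=6.414401  c=𝟙ᵀv=67.627482  D=ac−b²=1.774577
λ₁=(c·0.108−b)/D = (67.627482·0.108−6.414401)/1.774577 = 0.501171
λ₂=(a−b·0.108)/D = (0.634640−6.414401·0.108)/1.774577 = -0.032749
w* = 0.501171·u + -0.032749·v:
  w_0 = 0.501171·2.2527 + -0.032749·20.8403 = 0.4465  (Qualcomm)
  w_1 = 0.501171·1.1873 + -0.032749·16.3762 = 0.0587  (Ford)
  w_2 = 0.501171·1.4728 + -0.032749·14.9364 = 0.2490  (Disney)
  w_3 = 0.501171·1.5016 + -0.032749·15.4746 = 0.2458  (Chevron)
Σw_i=1.0000  μᵀw=0.1080
σ²=wᵀΣw=λ₁·μ_p+λ₂ = 0.501171·0.108 + -0.032749 = 0.021378 ≈ 0.0214

0.4465


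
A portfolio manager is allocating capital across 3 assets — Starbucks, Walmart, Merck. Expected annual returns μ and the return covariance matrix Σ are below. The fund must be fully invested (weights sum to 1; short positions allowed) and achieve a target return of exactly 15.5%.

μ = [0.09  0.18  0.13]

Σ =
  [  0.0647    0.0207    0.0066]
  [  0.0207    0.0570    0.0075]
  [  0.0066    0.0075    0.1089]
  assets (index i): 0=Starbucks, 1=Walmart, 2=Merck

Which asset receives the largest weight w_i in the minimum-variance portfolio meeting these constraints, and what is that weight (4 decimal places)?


Walmart (0.6183)

u=Σ⁻¹μ = [0.3649  2.8975  0.9721]
v=Σ⁻¹𝟙 = [10.6173  12.6794  7.6660]
a=μᵀu=0.680757  b=𝟙ᵀu=4.234436  c=𝟙ᵀv=30.962752  D=ac−b²=3.147658
λ₁=(c·0.155−b)/D = (30.962752·0.155−4.234436)/3.147658 = 0.179432
λ₂=(a−b·0.155)/D = (0.680757−4.234436·0.155)/3.147658 = 0.007758
w* = 0.179432·u + 0.007758·v:
  w_0 = 0.179432·0.3649 + 0.007758·10.6173 = 0.1478  (Starbucks)
  w_1 = 0.179432·2.8975 + 0.007758·12.6794 = 0.6183  (Walmart)
  w_2 = 0.179432·0.9721 + 0.007758·7.6660 = 0.2339  (Merck)
Σw_i=1.0000  μᵀw=0.1550
σ²=wᵀΣw=λ₁·μ_p+λ₂ = 0.179432·0.155 + 0.007758 = 0.035570 ≈ 0.0356


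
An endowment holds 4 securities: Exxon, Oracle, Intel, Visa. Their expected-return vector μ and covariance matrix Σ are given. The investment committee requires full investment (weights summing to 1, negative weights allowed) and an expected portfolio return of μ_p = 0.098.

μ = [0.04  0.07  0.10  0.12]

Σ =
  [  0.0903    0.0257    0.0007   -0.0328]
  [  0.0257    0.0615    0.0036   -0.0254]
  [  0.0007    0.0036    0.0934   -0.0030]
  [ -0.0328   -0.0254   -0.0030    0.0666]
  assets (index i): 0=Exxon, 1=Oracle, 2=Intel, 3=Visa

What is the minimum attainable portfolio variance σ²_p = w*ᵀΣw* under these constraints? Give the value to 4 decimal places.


0.0158

g=Σ⁻¹μ = [1.0052  1.9268  1.0878  3.0807]
h=Σ⁻¹𝟙 = [16.3292  21.9937  10.7621  31.9298]
a=μᵀg=0.653551  b=𝟙ᵀg=7.100512  c=𝟙ᵀh=81.014789  D=ac−b²=2.529980
λ₁=(c·0.098−b)/D = (81.014789·0.098−7.100512)/2.529980 = 0.331598
λ₂=(a−b·0.098)/D = (0.653551−7.100512·0.098)/2.529980 = -0.016719
w* = 0.331598·g + -0.016719·h:
  w_0 = 0.331598·1.0052 + -0.016719·16.3292 = 0.0603  (Exxon)
  w_1 = 0.331598·1.9268 + -0.016719·21.9937 = 0.2712  (Oracle)
  w_2 = 0.331598·1.0878 + -0.016719·10.7621 = 0.1808  (Intel)
  w_3 = 0.331598·3.0807 + -0.016719·31.9298 = 0.4877  (Visa)
Σw_i=1.0000  μᵀw=0.0980
σ²=wᵀΣw=λ₁·μ_p+λ₂ = 0.331598·0.098 + -0.016719 = 0.015777 ≈ 0.0158


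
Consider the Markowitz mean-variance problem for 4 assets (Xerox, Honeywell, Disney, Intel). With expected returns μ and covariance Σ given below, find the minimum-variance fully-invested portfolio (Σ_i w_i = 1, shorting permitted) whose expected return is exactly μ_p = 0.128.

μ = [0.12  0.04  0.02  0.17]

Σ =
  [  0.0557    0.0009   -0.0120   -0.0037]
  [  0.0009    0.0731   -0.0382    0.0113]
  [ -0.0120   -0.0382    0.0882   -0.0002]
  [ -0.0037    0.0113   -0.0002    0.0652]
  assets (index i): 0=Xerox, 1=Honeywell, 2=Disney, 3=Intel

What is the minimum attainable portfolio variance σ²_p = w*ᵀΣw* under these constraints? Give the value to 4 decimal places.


0.0209

x=Σ⁻¹μ = [2.4947  0.5224  0.7985  2.6608]
y=Σ⁻¹𝟙 = [23.8340  24.6742  25.2955  12.4912]
a=μᵀx=0.788577  b=𝟙ᵀx=6.476469  c=𝟙ᵀy=86.294981  D=ac−b²=26.105609
λ₁=(c·0.128−b)/D = (86.294981·0.128−6.476469)/26.105609 = 0.175031
λ₂=(a−b·0.128)/D = (0.788577−6.476469·0.128)/26.105609 = -0.001548
w* = 0.175031·x + -0.001548·y:
  w_0 = 0.175031·2.4947 + -0.001548·23.8340 = 0.3998  (Xerox)
  w_1 = 0.175031·0.5224 + -0.001548·24.6742 = 0.0532  (Honeywell)
  w_2 = 0.175031·0.7985 + -0.001548·25.2955 = 0.1006  (Disney)
  w_3 = 0.175031·2.6608 + -0.001548·12.4912 = 0.4464  (Intel)
Σw_i=1.0000  μᵀw=0.1280
σ²=wᵀΣw=λ₁·μ_p+λ₂ = 0.175031·0.128 + -0.001548 = 0.020856 ≈ 0.0209


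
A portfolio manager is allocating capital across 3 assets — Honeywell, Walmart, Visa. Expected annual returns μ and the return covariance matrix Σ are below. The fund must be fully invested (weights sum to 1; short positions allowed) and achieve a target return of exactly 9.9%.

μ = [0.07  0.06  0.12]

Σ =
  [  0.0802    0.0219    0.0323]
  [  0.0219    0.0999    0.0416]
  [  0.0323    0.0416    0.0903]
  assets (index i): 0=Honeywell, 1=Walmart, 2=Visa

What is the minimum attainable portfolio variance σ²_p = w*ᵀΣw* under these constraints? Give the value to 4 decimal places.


u=Σ⁻¹μ = [0.3919  0.0244  1.1775]
v=Σ⁻¹𝟙 = [8.7514  5.9191  5.2170]
a=μᵀu=0.170196  b=𝟙ᵀu=1.593784  c=𝟙ᵀv=19.887498  D=ac−b²=0.844619
λ₁=(c·0.099−b)/D = (19.887498·0.099−1.593784)/0.844619 = 0.444080
λ₂=(a−b·0.099)/D = (0.170196−1.593784·0.099)/0.844619 = 0.014694
w* = 0.444080·u + 0.014694·v:
  w_0 = 0.444080·0.3919 + 0.014694·8.7514 = 0.3026  (Honeywell)
  w_1 = 0.444080·0.0244 + 0.014694·5.9191 = 0.0978  (Walmart)
  w_2 = 0.444080·1.1775 + 0.014694·5.2170 = 0.5996  (Visa)
Σw_i=1.0000  μᵀw=0.0990
σ²=wᵀΣw=λ₁·μ_p+λ₂ = 0.444080·0.099 + 0.014694 = 0.058658 ≈ 0.0587

0.0587


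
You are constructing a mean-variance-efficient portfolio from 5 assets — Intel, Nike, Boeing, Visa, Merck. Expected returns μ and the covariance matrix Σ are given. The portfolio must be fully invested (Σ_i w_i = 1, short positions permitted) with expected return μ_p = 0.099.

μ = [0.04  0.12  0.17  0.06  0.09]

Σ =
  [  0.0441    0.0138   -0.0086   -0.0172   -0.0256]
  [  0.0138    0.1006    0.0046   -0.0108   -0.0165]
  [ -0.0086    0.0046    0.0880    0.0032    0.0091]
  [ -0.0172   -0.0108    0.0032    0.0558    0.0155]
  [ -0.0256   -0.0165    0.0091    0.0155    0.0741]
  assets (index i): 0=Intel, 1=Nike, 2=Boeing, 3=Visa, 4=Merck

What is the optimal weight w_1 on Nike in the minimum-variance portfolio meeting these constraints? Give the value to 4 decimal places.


0.1589

g=Σ⁻¹μ = [2.5225  1.2179  1.8729  1.4760  1.8185]
h=Σ⁻¹𝟙 = [46.6787  9.9235  11.8730  26.6614  24.7964]
a=μᵀg=0.817667  b=𝟙ᵀg=8.907740  c=𝟙ᵀh=119.933012  D=ac−b²=18.717480
λ₁=(c·0.099−b)/D = (119.933012·0.099−8.907740)/18.717480 = 0.158442
λ₂=(a−b·0.099)/D = (0.817667−8.907740·0.099)/18.717480 = -0.003430
w* = 0.158442·g + -0.003430·h:
  w_0 = 0.158442·2.5225 + -0.003430·46.6787 = 0.2396  (Intel)
  w_1 = 0.158442·1.2179 + -0.003430·9.9235 = 0.1589  (Nike)
  w_2 = 0.158442·1.8729 + -0.003430·11.8730 = 0.2560  (Boeing)
  w_3 = 0.158442·1.4760 + -0.003430·26.6614 = 0.1424  (Visa)
  w_4 = 0.158442·1.8185 + -0.003430·24.7964 = 0.2031  (Merck)
Σw_i=1.0000  μᵀw=0.0990
σ²=wᵀΣw=λ₁·μ_p+λ₂ = 0.158442·0.099 + -0.003430 = 0.012256 ≈ 0.0123


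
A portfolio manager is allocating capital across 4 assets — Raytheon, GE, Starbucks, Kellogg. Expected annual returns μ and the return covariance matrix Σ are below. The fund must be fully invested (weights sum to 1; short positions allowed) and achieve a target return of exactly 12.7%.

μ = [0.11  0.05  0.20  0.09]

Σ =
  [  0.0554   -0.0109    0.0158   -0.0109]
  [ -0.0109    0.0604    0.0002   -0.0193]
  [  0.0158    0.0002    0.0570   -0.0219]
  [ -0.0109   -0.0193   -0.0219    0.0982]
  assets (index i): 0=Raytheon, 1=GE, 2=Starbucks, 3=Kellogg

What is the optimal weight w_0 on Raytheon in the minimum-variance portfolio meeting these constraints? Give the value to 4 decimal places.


0.1802

p=Σ⁻¹μ = [1.6937  1.8713  3.9356  2.3500]
q=Σ⁻¹𝟙 = [22.2514  27.7102  19.9413  22.5465]
a=μᵀp=1.278492  b=𝟙ᵀp=9.850601  c=𝟙ᵀq=92.449343  D=ac−b²=21.161421
λ₁=(c·0.127−b)/D = (92.449343·0.127−9.850601)/21.161421 = 0.089335
λ₂=(a−b·0.127)/D = (1.278492−9.850601·0.127)/21.161421 = 0.001298
w* = 0.089335·p + 0.001298·q:
  w_0 = 0.089335·1.6937 + 0.001298·22.2514 = 0.1802  (Raytheon)
  w_1 = 0.089335·1.8713 + 0.001298·27.7102 = 0.2031  (GE)
  w_2 = 0.089335·3.9356 + 0.001298·19.9413 = 0.3775  (Starbucks)
  w_3 = 0.089335·2.3500 + 0.001298·22.5465 = 0.2392  (Kellogg)
Σw_i=1.0000  μᵀw=0.1270
σ²=wᵀΣw=λ₁·μ_p+λ₂ = 0.089335·0.127 + 0.001298 = 0.012644 ≈ 0.0126


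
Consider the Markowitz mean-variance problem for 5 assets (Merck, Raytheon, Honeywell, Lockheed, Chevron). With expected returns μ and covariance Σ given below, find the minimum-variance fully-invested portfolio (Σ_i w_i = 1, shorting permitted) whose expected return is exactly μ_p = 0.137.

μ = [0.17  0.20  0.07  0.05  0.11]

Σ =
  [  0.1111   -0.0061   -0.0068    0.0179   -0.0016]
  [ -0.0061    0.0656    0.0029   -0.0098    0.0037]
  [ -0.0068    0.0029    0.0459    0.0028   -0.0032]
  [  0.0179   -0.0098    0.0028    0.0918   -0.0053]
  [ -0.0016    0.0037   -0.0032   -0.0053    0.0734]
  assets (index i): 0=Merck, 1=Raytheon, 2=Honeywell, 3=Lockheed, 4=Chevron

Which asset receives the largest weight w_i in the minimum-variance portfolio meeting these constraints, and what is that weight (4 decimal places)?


g=Σ⁻¹μ = [1.7320  3.1390  1.6521  0.5778  1.4919]
h=Σ⁻¹𝟙 = [9.7212  15.9375  22.5889  10.8647  14.8018]
a=μᵀg=1.230881  b=𝟙ᵀg=8.592761  c=𝟙ᵀh=73.914095  D=ac−b²=17.143947
λ₁=(c·0.137−b)/D = (73.914095·0.137−8.592761)/17.143947 = 0.089447
λ₂=(a−b·0.137)/D = (1.230881−8.592761·0.137)/17.143947 = 0.003131
w* = 0.089447·g + 0.003131·h:
  w_0 = 0.089447·1.7320 + 0.003131·9.7212 = 0.1854  (Merck)
  w_1 = 0.089447·3.1390 + 0.003131·15.9375 = 0.3307  (Raytheon)
  w_2 = 0.089447·1.6521 + 0.003131·22.5889 = 0.2185  (Honeywell)
  w_3 = 0.089447·0.5778 + 0.003131·10.8647 = 0.0857  (Lockheed)
  w_4 = 0.089447·1.4919 + 0.003131·14.8018 = 0.1798  (Chevron)
Σw_i=1.0000  μᵀw=0.1370
σ²=wᵀΣw=λ₁·μ_p+λ₂ = 0.089447·0.137 + 0.003131 = 0.015385 ≈ 0.0154

Raytheon (0.3307)


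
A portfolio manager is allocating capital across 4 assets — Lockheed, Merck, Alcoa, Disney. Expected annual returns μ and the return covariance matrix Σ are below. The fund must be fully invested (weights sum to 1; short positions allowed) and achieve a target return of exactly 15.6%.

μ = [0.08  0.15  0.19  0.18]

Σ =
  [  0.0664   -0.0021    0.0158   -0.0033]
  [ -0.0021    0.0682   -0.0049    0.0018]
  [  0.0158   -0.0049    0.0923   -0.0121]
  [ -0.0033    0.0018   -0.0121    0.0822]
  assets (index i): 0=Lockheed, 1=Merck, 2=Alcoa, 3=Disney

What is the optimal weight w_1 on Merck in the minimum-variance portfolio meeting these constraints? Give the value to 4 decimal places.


0.2873

x=Σ⁻¹μ = [0.8401  2.3289  2.3688  2.5212]
y=Σ⁻¹𝟙 = [13.5898  15.5138  11.1689  14.0154]
a=μᵀx=1.320448  b=𝟙ᵀx=8.059097  c=𝟙ᵀy=54.287779  D=ac−b²=6.735111
λ₁=(c·0.156−b)/D = (54.287779·0.156−8.059097)/6.735111 = 0.060845
λ₂=(a−b·0.156)/D = (1.320448−8.059097·0.156)/6.735111 = 0.009388
w* = 0.060845·x + 0.009388·y:
  w_0 = 0.060845·0.8401 + 0.009388·13.5898 = 0.1787  (Lockheed)
  w_1 = 0.060845·2.3289 + 0.009388·15.5138 = 0.2873  (Merck)
  w_2 = 0.060845·2.3688 + 0.009388·11.1689 = 0.2490  (Alcoa)
  w_3 = 0.060845·2.5212 + 0.009388·14.0154 = 0.2850  (Disney)
Σw_i=1.0000  μᵀw=0.1560
σ²=wᵀΣw=λ₁·μ_p+λ₂ = 0.060845·0.156 + 0.009388 = 0.018880 ≈ 0.0189


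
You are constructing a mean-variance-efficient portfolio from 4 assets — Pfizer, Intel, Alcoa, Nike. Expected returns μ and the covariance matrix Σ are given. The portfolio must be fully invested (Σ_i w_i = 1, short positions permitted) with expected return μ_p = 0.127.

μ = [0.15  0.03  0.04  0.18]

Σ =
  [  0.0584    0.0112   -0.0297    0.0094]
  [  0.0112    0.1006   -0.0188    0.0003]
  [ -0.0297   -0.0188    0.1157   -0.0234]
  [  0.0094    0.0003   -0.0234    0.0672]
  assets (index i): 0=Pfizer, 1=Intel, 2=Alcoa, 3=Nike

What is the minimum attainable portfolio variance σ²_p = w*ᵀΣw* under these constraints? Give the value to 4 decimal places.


0.0157

g=Σ⁻¹μ = [2.9288  0.2858  1.7240  2.8679]
h=Σ⁻¹𝟙 = [22.1033  11.1434  19.9036  18.6701]
a=μᵀg=1.033087  b=𝟙ᵀg=7.806552  c=𝟙ᵀh=71.820368  D=ac−b²=13.254446
λ₁=(c·0.127−b)/D = (71.820368·0.127−7.806552)/13.254446 = 0.099184
λ₂=(a−b·0.127)/D = (1.033087−7.806552·0.127)/13.254446 = 0.003143
w* = 0.099184·g + 0.003143·h:
  w_0 = 0.099184·2.9288 + 0.003143·22.1033 = 0.3600  (Pfizer)
  w_1 = 0.099184·0.2858 + 0.003143·11.1434 = 0.0634  (Intel)
  w_2 = 0.099184·1.7240 + 0.003143·19.9036 = 0.2335  (Alcoa)
  w_3 = 0.099184·2.8679 + 0.003143·18.6701 = 0.3431  (Nike)
Σw_i=1.0000  μᵀw=0.1270
σ²=wᵀΣw=λ₁·μ_p+λ₂ = 0.099184·0.127 + 0.003143 = 0.015739 ≈ 0.0157


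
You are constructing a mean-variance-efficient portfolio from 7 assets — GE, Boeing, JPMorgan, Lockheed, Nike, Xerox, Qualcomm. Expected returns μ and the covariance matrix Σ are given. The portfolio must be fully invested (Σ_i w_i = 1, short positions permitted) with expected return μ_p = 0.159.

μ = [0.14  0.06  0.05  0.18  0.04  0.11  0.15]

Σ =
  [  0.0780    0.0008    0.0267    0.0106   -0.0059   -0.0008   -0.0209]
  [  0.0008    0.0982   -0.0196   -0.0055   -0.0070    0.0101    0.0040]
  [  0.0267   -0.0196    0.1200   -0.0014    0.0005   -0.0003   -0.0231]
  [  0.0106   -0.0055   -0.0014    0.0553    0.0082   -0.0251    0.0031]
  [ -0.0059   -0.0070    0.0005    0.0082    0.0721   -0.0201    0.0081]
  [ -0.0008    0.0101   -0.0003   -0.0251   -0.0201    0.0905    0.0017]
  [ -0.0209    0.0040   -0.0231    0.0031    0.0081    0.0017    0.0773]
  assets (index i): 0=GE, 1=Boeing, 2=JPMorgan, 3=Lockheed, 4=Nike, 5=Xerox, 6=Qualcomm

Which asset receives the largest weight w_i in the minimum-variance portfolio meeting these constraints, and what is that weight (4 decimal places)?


p=Σ⁻¹μ = [1.7453  0.6529  0.6223  3.8280  0.7164  2.3380  2.2845]
q=Σ⁻¹𝟙 = [11.4797  12.1250  11.0008  22.8993  17.0430  19.6785  15.5635]
a=μᵀp=1.632185  b=𝟙ᵀp=12.187456  c=𝟙ᵀq=109.789848  D=ac−b²=30.663311
λ₁=(c·0.159−b)/D = (109.789848·0.159−12.187456)/30.663311 = 0.171838
λ₂=(a−b·0.159)/D = (1.632185−12.187456·0.159)/30.663311 = -0.009967
w* = 0.171838·p + -0.009967·q:
  w_0 = 0.171838·1.7453 + -0.009967·11.4797 = 0.1855  (GE)
  w_1 = 0.171838·0.6529 + -0.009967·12.1250 = -0.0087  (Boeing)
  w_2 = 0.171838·0.6223 + -0.009967·11.0008 = -0.0027  (JPMorgan)
  w_3 = 0.171838·3.8280 + -0.009967·22.8993 = 0.4296  (Lockheed)
  w_4 = 0.171838·0.7164 + -0.009967·17.0430 = -0.0468  (Nike)
  w_5 = 0.171838·2.3380 + -0.009967·19.6785 = 0.2056  (Xerox)
  w_6 = 0.171838·2.2845 + -0.009967·15.5635 = 0.2374  (Qualcomm)
Σw_i=1.0000  μᵀw=0.1590
σ²=wᵀΣw=λ₁·μ_p+λ₂ = 0.171838·0.159 + -0.009967 = 0.017355 ≈ 0.0174

Lockheed (0.4296)


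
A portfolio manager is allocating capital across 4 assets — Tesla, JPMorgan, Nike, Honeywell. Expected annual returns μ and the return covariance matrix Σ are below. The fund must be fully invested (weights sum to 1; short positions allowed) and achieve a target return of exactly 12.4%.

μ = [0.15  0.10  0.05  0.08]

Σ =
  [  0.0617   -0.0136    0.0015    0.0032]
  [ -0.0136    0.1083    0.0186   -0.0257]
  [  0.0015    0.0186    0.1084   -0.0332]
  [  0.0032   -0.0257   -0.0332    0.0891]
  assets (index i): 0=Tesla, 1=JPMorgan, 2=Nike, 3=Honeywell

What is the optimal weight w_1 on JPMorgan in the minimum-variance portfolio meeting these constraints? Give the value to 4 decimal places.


0.2594

u=Σ⁻¹μ = [2.6710  1.5005  0.6152  1.4640]
v=Σ⁻¹𝟙 = [17.9727  13.9130  12.4824  19.2421]
a=μᵀu=0.698579  b=𝟙ᵀu=6.250698  c=𝟙ᵀv=63.610236  D=ac−b²=5.365550
λ₁=(c·0.124−b)/D = (63.610236·0.124−6.250698)/5.365550 = 0.305089
λ₂=(a−b·0.124)/D = (0.698579−6.250698·0.124)/5.365550 = -0.014259
w* = 0.305089·u + -0.014259·v:
  w_0 = 0.305089·2.6710 + -0.014259·17.9727 = 0.5586  (Tesla)
  w_1 = 0.305089·1.5005 + -0.014259·13.9130 = 0.2594  (JPMorgan)
  w_2 = 0.305089·0.6152 + -0.014259·12.4824 = 0.0097  (Nike)
  w_3 = 0.305089·1.4640 + -0.014259·19.2421 = 0.1723  (Honeywell)
Σw_i=1.0000  μᵀw=0.1240
σ²=wᵀΣw=λ₁·μ_p+λ₂ = 0.305089·0.124 + -0.014259 = 0.023572 ≈ 0.0236


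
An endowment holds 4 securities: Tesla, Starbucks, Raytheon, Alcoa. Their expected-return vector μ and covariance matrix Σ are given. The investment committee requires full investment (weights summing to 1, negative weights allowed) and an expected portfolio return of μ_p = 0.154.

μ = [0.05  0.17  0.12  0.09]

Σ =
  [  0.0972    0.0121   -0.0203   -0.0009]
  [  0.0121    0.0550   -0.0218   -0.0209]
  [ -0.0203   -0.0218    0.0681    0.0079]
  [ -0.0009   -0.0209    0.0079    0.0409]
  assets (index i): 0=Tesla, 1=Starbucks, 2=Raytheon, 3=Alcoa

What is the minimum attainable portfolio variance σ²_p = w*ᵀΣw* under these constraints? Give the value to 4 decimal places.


0.0177

u=Σ⁻¹μ = [0.4933  6.0706  3.3103  4.6740]
v=Σ⁻¹𝟙 = [11.0148  41.8695  26.6209  40.9457]
a=μᵀu=1.874557  b=𝟙ᵀu=14.548181  c=𝟙ᵀv=120.450919  D=ac−b²=14.142546
λ₁=(c·0.154−b)/D = (120.450919·0.154−14.548181)/14.142546 = 0.282924
λ₂=(a−b·0.154)/D = (1.874557−14.548181·0.154)/14.142546 = -0.025870
w* = 0.282924·u + -0.025870·v:
  w_0 = 0.282924·0.4933 + -0.025870·11.0148 = -0.1454  (Tesla)
  w_1 = 0.282924·6.0706 + -0.025870·41.8695 = 0.6344  (Starbucks)
  w_2 = 0.282924·3.3103 + -0.025870·26.6209 = 0.2479  (Raytheon)
  w_3 = 0.282924·4.6740 + -0.025870·40.9457 = 0.2631  (Alcoa)
Σw_i=1.0000  μᵀw=0.1540
σ²=wᵀΣw=λ₁·μ_p+λ₂ = 0.282924·0.154 + -0.025870 = 0.017701 ≈ 0.0177


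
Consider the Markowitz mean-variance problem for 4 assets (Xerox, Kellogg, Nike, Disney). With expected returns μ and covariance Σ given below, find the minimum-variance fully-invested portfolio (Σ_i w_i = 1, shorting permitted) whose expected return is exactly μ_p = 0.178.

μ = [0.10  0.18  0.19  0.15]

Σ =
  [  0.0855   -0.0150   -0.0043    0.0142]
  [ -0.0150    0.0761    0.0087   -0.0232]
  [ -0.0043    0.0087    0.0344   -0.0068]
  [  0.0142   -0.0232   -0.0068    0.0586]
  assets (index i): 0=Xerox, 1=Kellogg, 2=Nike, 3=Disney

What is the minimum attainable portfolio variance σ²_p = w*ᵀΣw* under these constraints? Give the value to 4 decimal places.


0.0146

u=Σ⁻¹μ = [1.3315  3.2528  5.6944  4.1857]
v=Σ⁻¹𝟙 = [12.4935  19.8608  30.6405  25.4560]
a=μᵀu=2.428445  b=𝟙ᵀu=14.464383  c=𝟙ᵀv=88.450744  D=ac−b²=5.579380
λ₁=(c·0.178−b)/D = (88.450744·0.178−14.464383)/5.579380 = 0.229389
λ₂=(a−b·0.178)/D = (2.428445−14.464383·0.178)/5.579380 = -0.026206
w* = 0.229389·u + -0.026206·v:
  w_0 = 0.229389·1.3315 + -0.026206·12.4935 = -0.0220  (Xerox)
  w_1 = 0.229389·3.2528 + -0.026206·19.8608 = 0.2257  (Kellogg)
  w_2 = 0.229389·5.6944 + -0.026206·30.6405 = 0.5033  (Nike)
  w_3 = 0.229389·4.1857 + -0.026206·25.4560 = 0.2930  (Disney)
Σw_i=1.0000  μᵀw=0.1780
σ²=wᵀΣw=λ₁·μ_p+λ₂ = 0.229389·0.178 + -0.026206 = 0.014625 ≈ 0.0146


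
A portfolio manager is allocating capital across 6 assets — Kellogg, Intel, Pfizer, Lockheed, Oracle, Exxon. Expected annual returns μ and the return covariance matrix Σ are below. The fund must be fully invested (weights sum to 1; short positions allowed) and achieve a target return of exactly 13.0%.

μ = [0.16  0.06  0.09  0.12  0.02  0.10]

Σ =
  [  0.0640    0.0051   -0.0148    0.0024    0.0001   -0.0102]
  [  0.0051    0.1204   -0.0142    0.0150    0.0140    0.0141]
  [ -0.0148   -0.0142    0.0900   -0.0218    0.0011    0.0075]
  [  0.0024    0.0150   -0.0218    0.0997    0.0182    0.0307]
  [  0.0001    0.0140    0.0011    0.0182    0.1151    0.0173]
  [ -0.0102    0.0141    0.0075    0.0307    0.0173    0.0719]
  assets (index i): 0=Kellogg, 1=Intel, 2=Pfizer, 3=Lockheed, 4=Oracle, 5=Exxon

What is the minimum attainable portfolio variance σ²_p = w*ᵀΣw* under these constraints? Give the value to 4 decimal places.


p=Σ⁻¹μ = [3.0136  0.3259  1.7347  1.1545  -0.2387  1.1379]
q=Σ⁻¹𝟙 = [20.0367  6.7502  16.7497  8.5650  5.0100  8.8172]
a=μᵀp=0.905424  b=𝟙ᵀp=7.128075  c=𝟙ᵀq=65.928753  D=ac−b²=8.884033
λ₁=(c·0.130−b)/D = (65.928753·0.130−7.128075)/8.884033 = 0.162388
λ₂=(a−b·0.130)/D = (0.905424−7.128075·0.130)/8.884033 = -0.002389
w* = 0.162388·p + -0.002389·q:
  w_0 = 0.162388·3.0136 + -0.002389·20.0367 = 0.4415  (Kellogg)
  w_1 = 0.162388·0.3259 + -0.002389·6.7502 = 0.0368  (Intel)
  w_2 = 0.162388·1.7347 + -0.002389·16.7497 = 0.2417  (Pfizer)
  w_3 = 0.162388·1.1545 + -0.002389·8.5650 = 0.1670  (Lockheed)
  w_4 = 0.162388·-0.2387 + -0.002389·5.0100 = -0.0507  (Oracle)
  w_5 = 0.162388·1.1379 + -0.002389·8.8172 = 0.1637  (Exxon)
Σw_i=1.0000  μᵀw=0.1300
σ²=wᵀΣw=λ₁·μ_p+λ₂ = 0.162388·0.130 + -0.002389 = 0.018721 ≈ 0.0187

0.0187


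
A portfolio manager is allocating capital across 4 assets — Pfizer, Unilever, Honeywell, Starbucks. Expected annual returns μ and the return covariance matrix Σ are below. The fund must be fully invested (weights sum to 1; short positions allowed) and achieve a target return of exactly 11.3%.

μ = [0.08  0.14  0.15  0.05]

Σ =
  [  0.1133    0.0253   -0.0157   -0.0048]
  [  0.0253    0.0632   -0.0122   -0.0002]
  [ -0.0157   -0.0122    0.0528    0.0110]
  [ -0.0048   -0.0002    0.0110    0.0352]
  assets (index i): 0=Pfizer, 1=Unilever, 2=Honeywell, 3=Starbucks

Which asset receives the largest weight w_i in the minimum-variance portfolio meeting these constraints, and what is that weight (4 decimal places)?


Honeywell (0.3504)

u=Σ⁻¹μ = [0.6235  2.6529  3.5539  0.4100]
v=Σ⁻¹𝟙 = [9.0305  16.2425  20.5191  23.3206]
a=μᵀu=0.974871  b=𝟙ᵀu=7.240290  c=𝟙ᵀv=69.112711  D=ac−b²=14.954205
λ₁=(c·0.113−b)/D = (69.112711·0.113−7.240290)/14.954205 = 0.038079
λ₂=(a−b·0.113)/D = (0.974871−7.240290·0.113)/14.954205 = 0.010480
w* = 0.038079·u + 0.010480·v:
  w_0 = 0.038079·0.6235 + 0.010480·9.0305 = 0.1184  (Pfizer)
  w_1 = 0.038079·2.6529 + 0.010480·16.2425 = 0.2712  (Unilever)
  w_2 = 0.038079·3.5539 + 0.010480·20.5191 = 0.3504  (Honeywell)
  w_3 = 0.038079·0.4100 + 0.010480·23.3206 = 0.2600  (Starbucks)
Σw_i=1.0000  μᵀw=0.1130
σ²=wᵀΣw=λ₁·μ_p+λ₂ = 0.038079·0.113 + 0.010480 = 0.014783 ≈ 0.0148


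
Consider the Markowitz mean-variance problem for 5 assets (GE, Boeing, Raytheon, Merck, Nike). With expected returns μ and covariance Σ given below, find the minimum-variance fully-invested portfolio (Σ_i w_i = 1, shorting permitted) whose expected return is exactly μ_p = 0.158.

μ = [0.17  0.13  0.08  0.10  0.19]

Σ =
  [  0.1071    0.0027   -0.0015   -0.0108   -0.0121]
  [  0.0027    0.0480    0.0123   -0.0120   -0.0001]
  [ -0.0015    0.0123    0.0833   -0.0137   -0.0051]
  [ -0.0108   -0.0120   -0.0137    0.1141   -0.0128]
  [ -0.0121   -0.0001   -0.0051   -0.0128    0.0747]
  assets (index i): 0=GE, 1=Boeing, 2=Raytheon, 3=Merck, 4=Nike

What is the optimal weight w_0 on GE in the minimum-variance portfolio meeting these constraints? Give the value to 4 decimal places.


p=Σ⁻¹μ = [2.0913  2.7836  1.0949  1.8666  3.2806]
q=Σ⁻¹𝟙 = [12.7479  20.8039  12.9378  15.8527  19.0793]
a=μᵀp=1.614959  b=𝟙ᵀp=11.117020  c=𝟙ᵀq=81.421630  D=ac−b²=7.904485
λ₁=(c·0.158−b)/D = (81.421630·0.158−11.117020)/7.904485 = 0.221089
λ₂=(a−b·0.158)/D = (1.614959−11.117020·0.158)/7.904485 = -0.017905
w* = 0.221089·p + -0.017905·q:
  w_0 = 0.221089·2.0913 + -0.017905·12.7479 = 0.2341  (GE)
  w_1 = 0.221089·2.7836 + -0.017905·20.8039 = 0.2429  (Boeing)
  w_2 = 0.221089·1.0949 + -0.017905·12.9378 = 0.0104  (Raytheon)
  w_3 = 0.221089·1.8666 + -0.017905·15.8527 = 0.1288  (Merck)
  w_4 = 0.221089·3.2806 + -0.017905·19.0793 = 0.3837  (Nike)
Σw_i=1.0000  μᵀw=0.1580
σ²=wᵀΣw=λ₁·μ_p+λ₂ = 0.221089·0.158 + -0.017905 = 0.017027 ≈ 0.0170

0.2341


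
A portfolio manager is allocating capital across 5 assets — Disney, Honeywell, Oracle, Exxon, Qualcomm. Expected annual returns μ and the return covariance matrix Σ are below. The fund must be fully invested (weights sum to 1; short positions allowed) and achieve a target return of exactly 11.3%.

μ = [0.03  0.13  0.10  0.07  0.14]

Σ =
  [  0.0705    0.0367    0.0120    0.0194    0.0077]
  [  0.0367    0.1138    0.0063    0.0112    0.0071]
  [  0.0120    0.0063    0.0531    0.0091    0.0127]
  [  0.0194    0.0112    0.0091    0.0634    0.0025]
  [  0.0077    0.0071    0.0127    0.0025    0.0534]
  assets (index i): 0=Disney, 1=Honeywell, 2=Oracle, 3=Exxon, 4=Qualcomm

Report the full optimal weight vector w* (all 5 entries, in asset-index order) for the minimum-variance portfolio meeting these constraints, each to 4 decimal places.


-0.0031  0.1518  0.2593  0.2207  0.3713

p=Σ⁻¹μ = [-0.8669  1.1230  1.2513  0.9024  2.2576]
q=Σ⁻¹𝟙 = [5.2467  4.4687  11.8532  11.1232  14.0361]
a=μᵀp=0.624341  b=𝟙ᵀp=4.667332  c=𝟙ᵀq=46.727922  D=ac−b²=7.390187
λ₁=(c·0.113−b)/D = (46.727922·0.113−4.667332)/7.390187 = 0.082938
λ₂=(a−b·0.113)/D = (0.624341−4.667332·0.113)/7.390187 = 0.013116
w* = 0.082938·p + 0.013116·q:
  w_0 = 0.082938·-0.8669 + 0.013116·5.2467 = -0.0031  (Disney)
  w_1 = 0.082938·1.1230 + 0.013116·4.4687 = 0.1518  (Honeywell)
  w_2 = 0.082938·1.2513 + 0.013116·11.8532 = 0.2593  (Oracle)
  w_3 = 0.082938·0.9024 + 0.013116·11.1232 = 0.2207  (Exxon)
  w_4 = 0.082938·2.2576 + 0.013116·14.0361 = 0.3713  (Qualcomm)
Σw_i=1.0000  μᵀw=0.1130
σ²=wᵀΣw=λ₁·μ_p+λ₂ = 0.082938·0.113 + 0.013116 = 0.022488 ≈ 0.0225


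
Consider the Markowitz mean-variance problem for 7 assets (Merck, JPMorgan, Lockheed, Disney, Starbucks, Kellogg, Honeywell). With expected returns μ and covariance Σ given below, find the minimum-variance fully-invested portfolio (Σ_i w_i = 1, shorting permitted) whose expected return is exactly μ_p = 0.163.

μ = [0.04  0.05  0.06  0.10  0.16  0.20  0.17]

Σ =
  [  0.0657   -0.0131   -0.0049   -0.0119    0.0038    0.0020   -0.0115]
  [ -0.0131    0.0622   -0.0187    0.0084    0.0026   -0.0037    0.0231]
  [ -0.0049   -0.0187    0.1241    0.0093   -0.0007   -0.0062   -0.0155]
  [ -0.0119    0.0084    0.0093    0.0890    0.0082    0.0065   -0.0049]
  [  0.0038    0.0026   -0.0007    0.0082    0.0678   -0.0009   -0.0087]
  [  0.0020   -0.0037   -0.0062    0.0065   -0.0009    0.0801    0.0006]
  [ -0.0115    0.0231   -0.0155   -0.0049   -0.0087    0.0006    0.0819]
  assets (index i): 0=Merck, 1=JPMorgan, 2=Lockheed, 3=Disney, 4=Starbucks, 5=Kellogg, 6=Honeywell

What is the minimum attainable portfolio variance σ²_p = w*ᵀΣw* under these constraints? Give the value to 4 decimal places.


u=Σ⁻¹μ = [1.1341  0.2752  0.9740  0.8750  2.5629  2.4946  2.6480]
v=Σ⁻¹𝟙 = [23.0644  18.4162  13.5891  9.7515  13.7809  13.0639  14.7777]
a=μᵀu=1.564206  b=𝟙ᵀu=10.963814  c=𝟙ᵀv=106.443686  D=ac−b²=46.294635
λ₁=(c·0.163−b)/D = (106.443686·0.163−10.963814)/46.294635 = 0.137954
λ₂=(a−b·0.163)/D = (1.564206−10.963814·0.163)/46.294635 = -0.004815
w* = 0.137954·u + -0.004815·v:
  w_0 = 0.137954·1.1341 + -0.004815·23.0644 = 0.0454  (Merck)
  w_1 = 0.137954·0.2752 + -0.004815·18.4162 = -0.0507  (JPMorgan)
  w_2 = 0.137954·0.9740 + -0.004815·13.5891 = 0.0689  (Lockheed)
  w_3 = 0.137954·0.8750 + -0.004815·9.7515 = 0.0738  (Disney)
  w_4 = 0.137954·2.5629 + -0.004815·13.7809 = 0.2872  (Starbucks)
  w_5 = 0.137954·2.4946 + -0.004815·13.0639 = 0.2812  (Kellogg)
  w_6 = 0.137954·2.6480 + -0.004815·14.7777 = 0.2941  (Honeywell)
Σw_i=1.0000  μᵀw=0.1630
σ²=wᵀΣw=λ₁·μ_p+λ₂ = 0.137954·0.163 + -0.004815 = 0.017672 ≈ 0.0177

0.0177


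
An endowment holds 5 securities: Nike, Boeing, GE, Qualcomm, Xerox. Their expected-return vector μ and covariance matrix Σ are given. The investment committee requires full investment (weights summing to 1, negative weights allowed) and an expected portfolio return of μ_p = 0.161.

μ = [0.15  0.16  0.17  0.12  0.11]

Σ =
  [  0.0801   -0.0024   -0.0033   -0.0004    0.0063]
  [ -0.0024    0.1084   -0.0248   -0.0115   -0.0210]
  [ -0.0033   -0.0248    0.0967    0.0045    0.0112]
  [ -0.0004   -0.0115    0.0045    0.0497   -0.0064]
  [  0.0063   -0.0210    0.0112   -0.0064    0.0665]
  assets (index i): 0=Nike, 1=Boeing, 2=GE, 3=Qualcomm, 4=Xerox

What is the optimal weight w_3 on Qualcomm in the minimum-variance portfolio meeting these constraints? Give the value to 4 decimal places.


0.0664

p=Σ⁻¹μ = [1.8782  2.7868  2.1219  3.1791  2.3048]
q=Σ⁻¹𝟙 = [12.0772  18.9669  12.0419  26.1395  20.3706]
a=μᵀp=1.723376  b=𝟙ᵀp=12.270906  c=𝟙ᵀq=89.596036  D=ac−b²=3.832520
λ₁=(c·0.161−b)/D = (89.596036·0.161−12.270906)/3.832520 = 0.562047
λ₂=(a−b·0.161)/D = (1.723376−12.270906·0.161)/3.832520 = -0.065816
w* = 0.562047·p + -0.065816·q:
  w_0 = 0.562047·1.8782 + -0.065816·12.0772 = 0.2608  (Nike)
  w_1 = 0.562047·2.7868 + -0.065816·18.9669 = 0.3180  (Boeing)
  w_2 = 0.562047·2.1219 + -0.065816·12.0419 = 0.4001  (GE)
  w_3 = 0.562047·3.1791 + -0.065816·26.1395 = 0.0664  (Qualcomm)
  w_4 = 0.562047·2.3048 + -0.065816·20.3706 = -0.0453  (Xerox)
Σw_i=1.0000  μᵀw=0.1610
σ²=wᵀΣw=λ₁·μ_p+λ₂ = 0.562047·0.161 + -0.065816 = 0.024674 ≈ 0.0247


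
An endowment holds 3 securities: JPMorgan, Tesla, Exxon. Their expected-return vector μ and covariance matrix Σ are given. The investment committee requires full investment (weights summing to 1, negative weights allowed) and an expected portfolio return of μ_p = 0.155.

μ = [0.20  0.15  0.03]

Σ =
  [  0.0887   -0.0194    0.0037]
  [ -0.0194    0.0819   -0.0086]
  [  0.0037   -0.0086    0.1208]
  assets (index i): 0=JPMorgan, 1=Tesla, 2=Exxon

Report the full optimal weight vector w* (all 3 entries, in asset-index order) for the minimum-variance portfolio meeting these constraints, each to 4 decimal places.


p=Σ⁻¹μ = [2.7937  2.5293  0.3428]
q=Σ⁻¹𝟙 = [14.5281  16.5980  9.0148]
a=μᵀp=0.948408  b=𝟙ᵀp=5.665766  c=𝟙ᵀq=40.140904  D=ac−b²=5.969049
λ₁=(c·0.155−b)/D = (40.140904·0.155−5.665766)/5.969049 = 0.093160
λ₂=(a−b·0.155)/D = (0.948408−5.665766·0.155)/5.969049 = 0.011763
w* = 0.093160·p + 0.011763·q:
  w_0 = 0.093160·2.7937 + 0.011763·14.5281 = 0.4312  (JPMorgan)
  w_1 = 0.093160·2.5293 + 0.011763·16.5980 = 0.4309  (Tesla)
  w_2 = 0.093160·0.3428 + 0.011763·9.0148 = 0.1380  (Exxon)
Σw_i=1.0000  μᵀw=0.1550
σ²=wᵀΣw=λ₁·μ_p+λ₂ = 0.093160·0.155 + 0.011763 = 0.026203 ≈ 0.0262

0.4312  0.4309  0.1380


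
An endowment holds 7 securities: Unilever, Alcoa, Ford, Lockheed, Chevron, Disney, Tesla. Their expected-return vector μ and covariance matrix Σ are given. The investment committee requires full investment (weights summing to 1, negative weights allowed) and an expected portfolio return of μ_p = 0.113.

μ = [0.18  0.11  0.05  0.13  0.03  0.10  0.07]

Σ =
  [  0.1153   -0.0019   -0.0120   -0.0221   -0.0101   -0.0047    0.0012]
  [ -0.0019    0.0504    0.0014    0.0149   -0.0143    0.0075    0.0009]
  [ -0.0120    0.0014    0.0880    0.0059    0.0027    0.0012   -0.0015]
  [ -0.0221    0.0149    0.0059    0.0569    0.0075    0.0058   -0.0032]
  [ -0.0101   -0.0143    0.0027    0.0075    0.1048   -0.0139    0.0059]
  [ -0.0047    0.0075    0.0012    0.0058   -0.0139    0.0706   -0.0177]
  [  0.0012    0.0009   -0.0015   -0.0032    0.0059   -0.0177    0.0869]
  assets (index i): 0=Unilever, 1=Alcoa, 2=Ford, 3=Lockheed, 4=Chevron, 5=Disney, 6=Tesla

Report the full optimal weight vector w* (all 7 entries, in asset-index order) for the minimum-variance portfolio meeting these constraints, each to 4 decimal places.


0.2084  0.1412  0.0708  0.2324  0.0721  0.1594  0.1158

g=Σ⁻¹μ = [2.2491  1.4241  0.6602  2.5318  0.6482  1.6112  1.1485]
h=Σ⁻¹𝟙 = [14.8059  16.4712  11.7043  14.9879  13.4421  18.3023  14.7016]
a=μᵀg=1.184600  b=𝟙ᵀg=10.273143  c=𝟙ᵀh=104.415295  D=ac−b²=18.152911
λ₁=(c·0.113−b)/D = (104.415295·0.113−10.273143)/18.152911 = 0.084052
λ₂=(a−b·0.113)/D = (1.184600−10.273143·0.113)/18.152911 = 0.001308
w* = 0.084052·g + 0.001308·h:
  w_0 = 0.084052·2.2491 + 0.001308·14.8059 = 0.2084  (Unilever)
  w_1 = 0.084052·1.4241 + 0.001308·16.4712 = 0.1412  (Alcoa)
  w_2 = 0.084052·0.6602 + 0.001308·11.7043 = 0.0708  (Ford)
  w_3 = 0.084052·2.5318 + 0.001308·14.9879 = 0.2324  (Lockheed)
  w_4 = 0.084052·0.6482 + 0.001308·13.4421 = 0.0721  (Chevron)
  w_5 = 0.084052·1.6112 + 0.001308·18.3023 = 0.1594  (Disney)
  w_6 = 0.084052·1.1485 + 0.001308·14.7016 = 0.1158  (Tesla)
Σw_i=1.0000  μᵀw=0.1130
σ²=wᵀΣw=λ₁·μ_p+λ₂ = 0.084052·0.113 + 0.001308 = 0.010805 ≈ 0.0108


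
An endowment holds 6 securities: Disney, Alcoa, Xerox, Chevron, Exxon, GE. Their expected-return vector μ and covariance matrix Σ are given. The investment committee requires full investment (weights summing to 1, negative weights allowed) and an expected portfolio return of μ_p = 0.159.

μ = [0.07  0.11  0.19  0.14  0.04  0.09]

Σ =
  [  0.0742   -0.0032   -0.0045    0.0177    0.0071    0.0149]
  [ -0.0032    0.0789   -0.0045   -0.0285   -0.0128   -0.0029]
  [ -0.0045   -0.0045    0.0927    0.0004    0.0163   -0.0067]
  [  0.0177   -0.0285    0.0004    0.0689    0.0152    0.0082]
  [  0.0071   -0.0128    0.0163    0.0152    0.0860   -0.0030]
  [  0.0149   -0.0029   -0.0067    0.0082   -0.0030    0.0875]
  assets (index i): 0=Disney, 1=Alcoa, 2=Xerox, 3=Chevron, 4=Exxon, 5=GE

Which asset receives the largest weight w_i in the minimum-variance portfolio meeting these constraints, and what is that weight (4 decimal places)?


Chevron (0.4131)

u=Σ⁻¹μ = [0.3113  2.6138  2.2630  2.9245  -0.0839  0.9585]
v=Σ⁻¹𝟙 = [7.7875  22.1375  11.2770  18.3360  9.2610  10.2988]
a=μᵀu=1.231626  b=𝟙ᵀu=8.987258  c=𝟙ᵀv=79.097847  D=ac−b²=16.648146
λ₁=(c·0.159−b)/D = (79.097847·0.159−8.987258)/16.648146 = 0.215598
λ₂=(a−b·0.159)/D = (1.231626−8.987258·0.159)/16.648146 = -0.011854
w* = 0.215598·u + -0.011854·v:
  w_0 = 0.215598·0.3113 + -0.011854·7.7875 = -0.0252  (Disney)
  w_1 = 0.215598·2.6138 + -0.011854·22.1375 = 0.3011  (Alcoa)
  w_2 = 0.215598·2.2630 + -0.011854·11.2770 = 0.3542  (Xerox)
  w_3 = 0.215598·2.9245 + -0.011854·18.3360 = 0.4131  (Chevron)
  w_4 = 0.215598·-0.0839 + -0.011854·9.2610 = -0.1279  (Exxon)
  w_5 = 0.215598·0.9585 + -0.011854·10.2988 = 0.0846  (GE)
Σw_i=1.0000  μᵀw=0.1590
σ²=wᵀΣw=λ₁·μ_p+λ₂ = 0.215598·0.159 + -0.011854 = 0.022426 ≈ 0.0224


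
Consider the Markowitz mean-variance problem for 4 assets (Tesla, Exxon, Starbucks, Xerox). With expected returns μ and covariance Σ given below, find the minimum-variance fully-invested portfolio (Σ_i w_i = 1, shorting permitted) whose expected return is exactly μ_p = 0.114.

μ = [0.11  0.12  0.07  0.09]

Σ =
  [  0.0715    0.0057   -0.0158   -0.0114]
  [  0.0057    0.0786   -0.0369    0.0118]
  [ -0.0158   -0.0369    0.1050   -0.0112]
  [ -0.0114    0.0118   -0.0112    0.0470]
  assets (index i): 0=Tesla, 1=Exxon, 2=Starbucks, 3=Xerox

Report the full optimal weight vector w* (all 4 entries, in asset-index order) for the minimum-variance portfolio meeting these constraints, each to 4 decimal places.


g=Σ⁻¹μ = [2.1995  1.9072  1.9270  2.4287]
h=Σ⁻¹𝟙 = [21.7990  17.2559  21.7936  27.4250]
a=μᵀg=0.824283  b=𝟙ᵀg=8.462398  c=𝟙ᵀh=88.273482  D=ac−b²=1.150167
λ₁=(c·0.114−b)/D = (88.273482·0.114−8.462398)/1.150167 = 1.391780
λ₂=(a−b·0.114)/D = (0.824283−8.462398·0.114)/1.150167 = -0.122096
w* = 1.391780·g + -0.122096·h:
  w_0 = 1.391780·2.1995 + -0.122096·21.7990 = 0.3996  (Tesla)
  w_1 = 1.391780·1.9072 + -0.122096·17.2559 = 0.5476  (Exxon)
  w_2 = 1.391780·1.9270 + -0.122096·21.7936 = 0.0210  (Starbucks)
  w_3 = 1.391780·2.4287 + -0.122096·27.4250 = 0.0318  (Xerox)
Σw_i=1.0000  μᵀw=0.1140
σ²=wᵀΣw=λ₁·μ_p+λ₂ = 1.391780·0.114 + -0.122096 = 0.036567 ≈ 0.0366

0.3996  0.5476  0.0210  0.0318


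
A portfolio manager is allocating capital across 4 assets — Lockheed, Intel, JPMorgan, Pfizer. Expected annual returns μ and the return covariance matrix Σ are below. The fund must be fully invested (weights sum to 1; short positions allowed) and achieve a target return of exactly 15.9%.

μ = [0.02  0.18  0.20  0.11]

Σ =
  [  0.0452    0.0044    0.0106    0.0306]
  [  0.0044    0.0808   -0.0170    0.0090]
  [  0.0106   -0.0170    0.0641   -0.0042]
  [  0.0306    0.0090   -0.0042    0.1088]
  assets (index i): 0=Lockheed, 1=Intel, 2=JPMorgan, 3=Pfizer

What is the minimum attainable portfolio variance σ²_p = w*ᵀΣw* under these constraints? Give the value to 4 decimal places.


x=Σ⁻¹μ = [-1.8529  3.0804  4.3382  1.4448]
y=Σ⁻¹𝟙 = [13.1940  14.8265  17.6744  4.9362]
a=μᵀx=1.543977  b=𝟙ᵀx=7.010514  c=𝟙ᵀy=50.631083  D=ac−b²=29.025897
λ₁=(c·0.159−b)/D = (50.631083·0.159−7.010514)/29.025897 = 0.035824
λ₂=(a−b·0.159)/D = (1.543977−7.010514·0.159)/29.025897 = 0.014790
w* = 0.035824·x + 0.014790·y:
  w_0 = 0.035824·-1.8529 + 0.014790·13.1940 = 0.1288  (Lockheed)
  w_1 = 0.035824·3.0804 + 0.014790·14.8265 = 0.3296  (Intel)
  w_2 = 0.035824·4.3382 + 0.014790·17.6744 = 0.4168  (JPMorgan)
  w_3 = 0.035824·1.4448 + 0.014790·4.9362 = 0.1248  (Pfizer)
Σw_i=1.0000  μᵀw=0.1590
σ²=wᵀΣw=λ₁·μ_p+λ₂ = 0.035824·0.159 + 0.014790 = 0.020486 ≈ 0.0205

0.0205
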